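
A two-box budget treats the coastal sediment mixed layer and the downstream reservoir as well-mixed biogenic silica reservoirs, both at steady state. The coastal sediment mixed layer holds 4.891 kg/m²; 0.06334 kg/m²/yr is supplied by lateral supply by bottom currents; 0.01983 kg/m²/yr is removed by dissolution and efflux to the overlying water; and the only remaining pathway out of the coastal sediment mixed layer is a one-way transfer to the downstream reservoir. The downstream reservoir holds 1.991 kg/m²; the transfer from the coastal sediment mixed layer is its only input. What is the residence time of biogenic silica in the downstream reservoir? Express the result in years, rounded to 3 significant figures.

45.8 yr

Balance the coastal sediment mixed layer: ΣF_in = 0.063340 kg/m²/yr.
Transfer to the downstream reservoir = ΣF_in − (0.01983) = 0.043510 kg/m²/yr.
At steady state the output of the downstream reservoir equals its input, 0.043510 kg/m²/yr.
τ = M / F = 1.991 / 0.043510 = 45.76 yr.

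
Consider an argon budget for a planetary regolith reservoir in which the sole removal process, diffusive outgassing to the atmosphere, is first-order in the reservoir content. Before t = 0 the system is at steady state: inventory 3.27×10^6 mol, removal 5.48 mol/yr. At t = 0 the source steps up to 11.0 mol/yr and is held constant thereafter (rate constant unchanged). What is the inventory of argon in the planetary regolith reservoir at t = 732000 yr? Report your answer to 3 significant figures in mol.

5.60×10^6 mol

τ = M₀/F₀ = 3.27×10^6/5.48 = 596700 yr; rate constant k = 1/τ.
New steady state M_∞ = F₁/k = F₁·τ = 11.0 × 596700 = 6.5639×10^6 mol.
M(t) = M_∞ + (M₀ − M_∞)·e^(−t/τ); t/τ = 732000/596700 = 1.227, so e^(−t/τ) = 0.2933.
M(t) = 6.5639×10^6 − 3.294×10^6 × 0.2933 = 5.5979×10^6 mol.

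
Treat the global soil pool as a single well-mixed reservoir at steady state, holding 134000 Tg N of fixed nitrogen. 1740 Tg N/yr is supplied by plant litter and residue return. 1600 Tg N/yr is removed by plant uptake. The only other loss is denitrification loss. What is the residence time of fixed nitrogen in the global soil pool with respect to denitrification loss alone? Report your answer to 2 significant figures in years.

960 yr

At steady state ΣF_in = ΣF_out.
ΣF_in = 1740.0 Tg N/yr.
Denitrification loss flux = ΣF_in − (1600) = 1740.0 − 1600 = 140.0 Tg N/yr.
τ = M / F = 134000 / 140.0 = 957.1 yr.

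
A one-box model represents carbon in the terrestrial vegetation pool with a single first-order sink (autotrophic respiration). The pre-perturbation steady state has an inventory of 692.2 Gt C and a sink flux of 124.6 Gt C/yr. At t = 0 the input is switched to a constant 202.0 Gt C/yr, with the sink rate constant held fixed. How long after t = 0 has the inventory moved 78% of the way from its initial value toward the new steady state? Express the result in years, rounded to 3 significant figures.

8.41 yr

τ = M₀/F₀ = 692.2/124.6 = 5.555 yr.
The remaining gap fraction is e^(−t/τ); 78% covered ⇒ e^(−t/τ) = 0.220.
t = −τ ln(0.220) = 5.555 × 1.514 = 8.412 yr.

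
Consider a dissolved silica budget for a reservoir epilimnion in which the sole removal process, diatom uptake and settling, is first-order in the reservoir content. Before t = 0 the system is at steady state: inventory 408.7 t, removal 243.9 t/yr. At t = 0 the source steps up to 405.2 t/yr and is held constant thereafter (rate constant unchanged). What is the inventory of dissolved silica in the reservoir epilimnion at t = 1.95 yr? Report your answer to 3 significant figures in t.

595 t

Residence time τ = M₀/F₀ = 1.676 yr. The eventual steady state is M_∞ = M₀·(F₁/F₀) = 408.7 × 405.2/243.9 = 678.99 t.
The anomaly ΔM(t) = M(t) − M_∞ decays as ΔM₀·e^(−t/τ) with ΔM₀ = 408.7 − 678.99 = −270.3 t.
At t = 1.95 yr, e^(−t/τ) = e^(−1.164) = 0.3123, so ΔM = −84.42 t and M = 678.99 − 84.42 = 594.57 t.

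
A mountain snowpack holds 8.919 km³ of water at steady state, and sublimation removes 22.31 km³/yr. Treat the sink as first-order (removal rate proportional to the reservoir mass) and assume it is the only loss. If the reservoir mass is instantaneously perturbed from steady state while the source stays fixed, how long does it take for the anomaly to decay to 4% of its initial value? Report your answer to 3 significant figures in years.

1.29 yr

For a linear reservoir the anomaly decays as exp(−t/τ) with τ = M/F = 8.919/22.31 = 0.3998 yr.
exp(−t/τ) = 0.04 ⇒ t = −τ ln(0.04) = 0.3998 × 3.219 = 1.287 yr.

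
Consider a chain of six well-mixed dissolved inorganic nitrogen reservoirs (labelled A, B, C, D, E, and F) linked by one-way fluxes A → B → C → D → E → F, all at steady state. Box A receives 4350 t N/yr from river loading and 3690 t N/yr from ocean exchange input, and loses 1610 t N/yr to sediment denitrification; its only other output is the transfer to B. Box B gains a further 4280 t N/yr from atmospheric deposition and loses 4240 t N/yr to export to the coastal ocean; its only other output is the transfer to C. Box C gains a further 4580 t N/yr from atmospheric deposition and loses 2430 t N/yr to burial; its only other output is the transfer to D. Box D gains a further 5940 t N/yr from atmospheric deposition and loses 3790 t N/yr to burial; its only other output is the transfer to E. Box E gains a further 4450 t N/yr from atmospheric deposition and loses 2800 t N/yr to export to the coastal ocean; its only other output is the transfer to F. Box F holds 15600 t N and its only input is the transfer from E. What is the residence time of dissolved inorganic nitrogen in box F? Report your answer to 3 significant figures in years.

Box A: F(A→B) = (4350 + 3690) − 1610 = 6430.0 t N/yr.
Box B: F(B→C) = (6430.0 + 4280) − 4240 = 6470.0 t N/yr.
Box C: F(C→D) = (6470.0 + 4580) − 2430 = 8620.0 t N/yr.
Box D: F(D→E) = (8620.0 + 5940) − 3790 = 10770 t N/yr.
Box E: F(E→F) = (10770 + 4450) − 2800 = 12420 t N/yr.
Box F throughput = its input = 12420 t N/yr; τ = 15600 / 12420 = 1.256 yr.

1.26 yr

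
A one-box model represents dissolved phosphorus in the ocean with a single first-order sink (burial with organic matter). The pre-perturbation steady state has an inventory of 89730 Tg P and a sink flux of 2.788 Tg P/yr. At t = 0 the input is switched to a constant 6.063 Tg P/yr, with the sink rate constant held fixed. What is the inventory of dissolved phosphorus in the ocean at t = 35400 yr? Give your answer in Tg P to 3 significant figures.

Residence time τ = M₀/F₀ = 32180 yr. The eventual steady state is M_∞ = M₀·(F₁/F₀) = 89730 × 6.063/2.788 = 195130 Tg P.
The anomaly ΔM(t) = M(t) − M_∞ decays as ΔM₀·e^(−t/τ) with ΔM₀ = 89730 − 195130 = −105400 Tg P.
At t = 35400 yr, e^(−t/τ) = e^(−1.100) = 0.3329, so ΔM = −35090 Tg P and M = 195130 − 35090 = 160040 Tg P.

160000 Tg P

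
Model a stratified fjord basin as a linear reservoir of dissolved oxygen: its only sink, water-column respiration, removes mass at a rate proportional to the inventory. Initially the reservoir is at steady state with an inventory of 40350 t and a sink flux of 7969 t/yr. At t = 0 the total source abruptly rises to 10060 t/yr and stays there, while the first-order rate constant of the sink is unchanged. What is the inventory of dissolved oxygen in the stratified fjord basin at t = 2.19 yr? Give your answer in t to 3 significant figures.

44100 t

Residence time τ = M₀/F₀ = 5.063 yr. The eventual steady state is M_∞ = M₀·(F₁/F₀) = 40350 × 10060/7969 = 50938 t.
The anomaly ΔM(t) = M(t) − M_∞ decays as ΔM₀·e^(−t/τ) with ΔM₀ = 40350 − 50938 = −10590 t.
At t = 2.19 yr, e^(−t/τ) = e^(−0.4325) = 0.6489, so ΔM = −6870 t and M = 50938 − 6870 = 44068 t.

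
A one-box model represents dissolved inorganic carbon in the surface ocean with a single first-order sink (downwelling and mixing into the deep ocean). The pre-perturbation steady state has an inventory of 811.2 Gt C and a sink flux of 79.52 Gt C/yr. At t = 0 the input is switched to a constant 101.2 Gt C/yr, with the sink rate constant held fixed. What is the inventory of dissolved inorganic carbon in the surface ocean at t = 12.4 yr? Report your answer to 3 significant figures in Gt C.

967 Gt C

Residence time τ = M₀/F₀ = 10.20 yr. The eventual steady state is M_∞ = M₀·(F₁/F₀) = 811.2 × 101.2/79.52 = 1032.4 Gt C.
The anomaly ΔM(t) = M(t) − M_∞ decays as ΔM₀·e^(−t/τ) with ΔM₀ = 811.2 − 1032.4 = −221.2 Gt C.
At t = 12.4 yr, e^(−t/τ) = e^(−1.216) = 0.2965, so ΔM = −65.59 Gt C and M = 1032.4 − 65.59 = 966.78 Gt C.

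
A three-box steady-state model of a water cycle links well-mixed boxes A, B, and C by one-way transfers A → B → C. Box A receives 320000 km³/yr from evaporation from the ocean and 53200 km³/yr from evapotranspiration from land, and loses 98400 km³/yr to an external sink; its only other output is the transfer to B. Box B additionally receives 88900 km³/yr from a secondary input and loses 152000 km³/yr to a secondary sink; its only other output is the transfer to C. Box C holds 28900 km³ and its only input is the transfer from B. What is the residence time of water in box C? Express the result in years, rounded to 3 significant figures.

Box A: F(A→B) = (320000 + 53200) − 98400 = 274800 km³/yr.
Box B: F(B→C) = (274800 + 88900) − 152000 = 211700 km³/yr.
Box C throughput = its input = 211700 km³/yr; τ = 28900 / 211700 = 0.1365 yr.

0.137 yr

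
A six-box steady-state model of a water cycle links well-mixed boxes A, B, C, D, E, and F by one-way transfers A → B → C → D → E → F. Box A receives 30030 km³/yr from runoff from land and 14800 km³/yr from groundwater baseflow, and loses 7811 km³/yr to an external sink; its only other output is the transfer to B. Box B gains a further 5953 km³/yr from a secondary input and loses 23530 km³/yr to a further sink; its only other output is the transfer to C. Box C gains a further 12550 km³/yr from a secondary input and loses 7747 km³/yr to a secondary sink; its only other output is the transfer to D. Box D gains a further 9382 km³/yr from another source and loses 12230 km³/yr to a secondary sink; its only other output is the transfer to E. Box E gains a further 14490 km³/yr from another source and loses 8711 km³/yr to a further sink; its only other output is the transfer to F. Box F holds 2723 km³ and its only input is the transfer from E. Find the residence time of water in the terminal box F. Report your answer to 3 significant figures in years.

0.100 yr

Box A: F(A→B) = (30030 + 14800) − 7811 = 37019 km³/yr.
Box B: F(B→C) = (37019 + 5953) − 23530 = 19442 km³/yr.
Box C: F(C→D) = (19442 + 12550) − 7747 = 24245 km³/yr.
Box D: F(D→E) = (24245 + 9382) − 12230 = 21397 km³/yr.
Box E: F(E→F) = (21397 + 14490) − 8711 = 27176 km³/yr.
Box F throughput = its input = 27176 km³/yr; τ = 2723 / 27176 = 0.1002 yr.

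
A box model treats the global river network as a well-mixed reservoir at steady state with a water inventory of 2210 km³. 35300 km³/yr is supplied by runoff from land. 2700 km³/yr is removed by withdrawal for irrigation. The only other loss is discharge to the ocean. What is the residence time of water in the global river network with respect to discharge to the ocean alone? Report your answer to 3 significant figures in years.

At steady state ΣF_in = ΣF_out.
ΣF_in = 35300 km³/yr.
Discharge to the ocean flux = ΣF_in − (2700) = 35300 − 2700 = 32600 km³/yr.
τ = M / F = 2210 / 32600 = 0.06779 yr.

0.0678 yr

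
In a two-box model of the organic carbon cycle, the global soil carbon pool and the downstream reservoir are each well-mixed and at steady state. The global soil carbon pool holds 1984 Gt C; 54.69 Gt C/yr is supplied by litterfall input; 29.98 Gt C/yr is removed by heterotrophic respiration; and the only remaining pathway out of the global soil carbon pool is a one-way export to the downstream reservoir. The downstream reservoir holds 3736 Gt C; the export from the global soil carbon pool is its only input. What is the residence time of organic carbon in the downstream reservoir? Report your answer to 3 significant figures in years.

151 yr

Balance the global soil carbon pool: ΣF_in = 54.690 Gt C/yr.
Export to the downstream reservoir = ΣF_in − (29.98) = 24.710 Gt C/yr.
At steady state the output of the downstream reservoir equals its input, 24.710 Gt C/yr.
τ = M / F = 3736 / 24.710 = 151.2 yr.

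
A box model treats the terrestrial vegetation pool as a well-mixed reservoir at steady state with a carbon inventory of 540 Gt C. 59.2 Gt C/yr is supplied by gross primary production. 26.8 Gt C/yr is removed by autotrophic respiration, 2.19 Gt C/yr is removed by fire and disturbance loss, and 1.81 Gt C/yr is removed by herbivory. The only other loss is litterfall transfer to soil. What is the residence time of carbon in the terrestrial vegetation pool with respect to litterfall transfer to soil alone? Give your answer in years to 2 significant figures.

19 yr

At steady state ΣF_in = ΣF_out.
ΣF_in = 59.200 Gt C/yr.
Litterfall transfer to soil flux = ΣF_in − (26.8 + 2.19 + 1.81) = 59.200 − 30.80 = 28.40 Gt C/yr.
τ = M / F = 540 / 28.40 = 19.01 yr.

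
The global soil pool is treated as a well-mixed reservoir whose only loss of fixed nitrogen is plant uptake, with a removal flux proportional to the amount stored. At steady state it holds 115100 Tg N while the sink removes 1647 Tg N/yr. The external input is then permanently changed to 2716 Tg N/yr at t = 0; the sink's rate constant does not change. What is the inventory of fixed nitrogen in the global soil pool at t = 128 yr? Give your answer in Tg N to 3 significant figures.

Residence time τ = M₀/F₀ = 69.88 yr. The eventual steady state is M_∞ = M₀·(F₁/F₀) = 115100 × 2716/1647 = 189810 Tg N.
The anomaly ΔM(t) = M(t) − M_∞ decays as ΔM₀·e^(−t/τ) with ΔM₀ = 115100 − 189810 = −74710 Tg N.
At t = 128 yr, e^(−t/τ) = e^(−1.832) = 0.1602, so ΔM = −11960 Tg N and M = 189810 − 11960 = 177840 Tg N.

178000 Tg N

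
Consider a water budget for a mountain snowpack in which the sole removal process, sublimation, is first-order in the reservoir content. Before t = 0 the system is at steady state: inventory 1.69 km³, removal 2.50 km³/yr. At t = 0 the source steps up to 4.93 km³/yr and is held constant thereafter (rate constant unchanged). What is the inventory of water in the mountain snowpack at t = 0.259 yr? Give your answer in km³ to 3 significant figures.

τ = M₀/F₀ = 1.69/2.50 = 0.6760 yr; rate constant k = 1/τ.
New steady state M_∞ = F₁/k = F₁·τ = 4.93 × 0.6760 = 3.3327 km³.
M(t) = M_∞ + (M₀ − M_∞)·e^(−t/τ); t/τ = 0.259/0.6760 = 0.3831, so e^(−t/τ) = 0.6817.
M(t) = 3.3327 − 1.643 × 0.6817 = 2.2128 km³.

2.21 km³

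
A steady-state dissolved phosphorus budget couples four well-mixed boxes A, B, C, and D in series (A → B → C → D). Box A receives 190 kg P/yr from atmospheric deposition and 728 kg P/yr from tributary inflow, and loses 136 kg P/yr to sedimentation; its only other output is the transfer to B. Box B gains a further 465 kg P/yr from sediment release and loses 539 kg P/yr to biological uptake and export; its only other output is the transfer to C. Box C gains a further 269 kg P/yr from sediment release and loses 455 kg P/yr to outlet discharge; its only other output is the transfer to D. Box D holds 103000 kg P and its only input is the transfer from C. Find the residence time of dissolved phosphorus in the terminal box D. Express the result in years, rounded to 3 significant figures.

197 yr

Box A: F(A→B) = (190 + 728) − 136 = 782.00 kg P/yr.
Box B: F(B→C) = (782.00 + 465) − 539 = 708.00 kg P/yr.
Box C: F(C→D) = (708.00 + 269) − 455 = 522.00 kg P/yr.
Box D throughput = its input = 522.00 kg P/yr; τ = 103000 / 522.00 = 197.3 yr.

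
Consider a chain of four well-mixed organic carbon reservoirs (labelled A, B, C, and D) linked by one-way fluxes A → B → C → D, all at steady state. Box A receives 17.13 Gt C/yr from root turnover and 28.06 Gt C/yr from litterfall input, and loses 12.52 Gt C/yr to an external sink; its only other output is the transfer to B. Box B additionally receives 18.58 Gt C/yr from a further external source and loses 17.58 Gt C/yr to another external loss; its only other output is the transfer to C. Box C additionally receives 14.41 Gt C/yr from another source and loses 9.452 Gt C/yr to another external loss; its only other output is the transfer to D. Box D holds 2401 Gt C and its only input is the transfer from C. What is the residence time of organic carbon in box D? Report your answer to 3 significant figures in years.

Box A: F(A→B) = (17.13 + 28.06) − 12.52 = 32.670 Gt C/yr.
Box B: F(B→C) = (32.670 + 18.58) − 17.58 = 33.670 Gt C/yr.
Box C: F(C→D) = (33.670 + 14.41) − 9.452 = 38.628 Gt C/yr.
Box D throughput = its input = 38.628 Gt C/yr; τ = 2401 / 38.628 = 62.16 yr.

62.2 yr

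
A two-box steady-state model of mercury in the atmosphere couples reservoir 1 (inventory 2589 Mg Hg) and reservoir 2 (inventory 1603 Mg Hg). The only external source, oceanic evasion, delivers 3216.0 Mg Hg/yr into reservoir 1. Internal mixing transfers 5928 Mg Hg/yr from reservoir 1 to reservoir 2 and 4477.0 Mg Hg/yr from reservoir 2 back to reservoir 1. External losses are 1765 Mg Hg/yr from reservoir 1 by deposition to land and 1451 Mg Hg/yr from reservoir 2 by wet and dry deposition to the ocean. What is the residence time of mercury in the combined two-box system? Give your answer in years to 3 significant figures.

Residence time in the combined system uses the total inventory and the total *external* removal — internal exchanges between the two boxes cancel.
M_total = 2589 + 1603 = 4192.0 Mg Hg.
ΣF_external_out = 1765 + 1451 = 3216.0 Mg Hg/yr.
τ = M_total / ΣF_ext = 4192.0 / 3216.0 = 1.303 yr.

1.30 yr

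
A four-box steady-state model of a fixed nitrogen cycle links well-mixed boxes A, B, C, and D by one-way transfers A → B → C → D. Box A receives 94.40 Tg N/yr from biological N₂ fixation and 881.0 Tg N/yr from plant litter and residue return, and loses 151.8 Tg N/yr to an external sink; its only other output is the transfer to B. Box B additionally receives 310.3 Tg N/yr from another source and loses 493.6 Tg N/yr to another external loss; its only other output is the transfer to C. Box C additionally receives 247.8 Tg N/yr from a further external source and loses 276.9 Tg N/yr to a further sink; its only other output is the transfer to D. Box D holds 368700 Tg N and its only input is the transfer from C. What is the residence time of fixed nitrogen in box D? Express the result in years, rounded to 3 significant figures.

Box A: F(A→B) = (94.40 + 881.0) − 151.8 = 823.60 Tg N/yr.
Box B: F(B→C) = (823.60 + 310.3) − 493.6 = 640.30 Tg N/yr.
Box C: F(C→D) = (640.30 + 247.8) − 276.9 = 611.20 Tg N/yr.
Box D throughput = its input = 611.20 Tg N/yr; τ = 368700 / 611.20 = 603.2 yr.

603 yr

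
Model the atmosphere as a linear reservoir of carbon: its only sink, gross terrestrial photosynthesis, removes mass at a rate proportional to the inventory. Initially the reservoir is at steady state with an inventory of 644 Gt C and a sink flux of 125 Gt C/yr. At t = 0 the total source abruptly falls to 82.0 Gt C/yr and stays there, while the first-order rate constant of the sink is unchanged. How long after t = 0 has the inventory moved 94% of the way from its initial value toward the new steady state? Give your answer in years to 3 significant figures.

14.5 yr

τ = M₀/F₀ = 644/125 = 5.152 yr.
The remaining gap fraction is e^(−t/τ); 94% covered ⇒ e^(−t/τ) = 0.0600.
t = −τ ln(0.0600) = 5.152 × 2.813 = 14.49 yr.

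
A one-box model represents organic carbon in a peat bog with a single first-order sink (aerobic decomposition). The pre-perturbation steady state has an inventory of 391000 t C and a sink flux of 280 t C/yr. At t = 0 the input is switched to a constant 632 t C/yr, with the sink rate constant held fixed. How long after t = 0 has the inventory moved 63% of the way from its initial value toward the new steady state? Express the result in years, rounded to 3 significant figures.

τ = M₀/F₀ = 391000/280 = 1396 yr.
The remaining gap fraction is e^(−t/τ); 63% covered ⇒ e^(−t/τ) = 0.370.
t = −τ ln(0.370) = 1396 × 0.9943 = 1388 yr.

1390 yr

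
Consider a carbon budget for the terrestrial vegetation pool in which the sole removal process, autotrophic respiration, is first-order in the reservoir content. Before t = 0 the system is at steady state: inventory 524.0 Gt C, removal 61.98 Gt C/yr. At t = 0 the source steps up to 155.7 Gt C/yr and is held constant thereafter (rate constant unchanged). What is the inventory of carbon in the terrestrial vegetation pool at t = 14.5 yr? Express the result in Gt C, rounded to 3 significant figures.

1170 Gt C

The sink rate constant is k = F₀/M₀ = 61.98/524.0 = 0.1183 yr⁻¹.
Solving dM/dt = F₁ − kM with M(0) = M₀ gives M(t) = F₁/k + (M₀ − F₁/k)·e^(−kt).
F₁/k = 155.7/0.1183 = 1316.3 Gt C; kt = 0.1183 × 14.5 = 1.715, e^(−kt) = 0.1799.
M(14.5) = 1316.3 + (524.0 − 1316.3) × 0.1799 = 1316.3 − 142.6 = 1173.8 Gt C.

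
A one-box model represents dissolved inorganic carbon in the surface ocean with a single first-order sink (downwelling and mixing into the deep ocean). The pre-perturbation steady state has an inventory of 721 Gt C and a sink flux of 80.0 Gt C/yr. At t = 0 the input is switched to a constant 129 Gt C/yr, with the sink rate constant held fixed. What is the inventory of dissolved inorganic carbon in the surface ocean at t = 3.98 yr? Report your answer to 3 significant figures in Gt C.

τ = M₀/F₀ = 721/80.0 = 9.012 yr; rate constant k = 1/τ.
New steady state M_∞ = F₁/k = F₁·τ = 129 × 9.012 = 1162.6 Gt C.
M(t) = M_∞ + (M₀ − M_∞)·e^(−t/τ); t/τ = 3.98/9.012 = 0.4416, so e^(−t/τ) = 0.6430.
M(t) = 1162.6 − 441.6 × 0.6430 = 878.66 Gt C.

879 Gt C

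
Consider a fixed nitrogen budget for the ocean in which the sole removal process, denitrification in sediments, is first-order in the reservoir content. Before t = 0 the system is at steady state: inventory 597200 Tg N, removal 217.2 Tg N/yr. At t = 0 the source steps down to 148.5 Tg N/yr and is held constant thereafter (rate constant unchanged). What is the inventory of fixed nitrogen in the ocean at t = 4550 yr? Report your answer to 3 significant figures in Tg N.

444000 Tg N

The sink rate constant is k = F₀/M₀ = 217.2/597200 = 0.0003637 yr⁻¹.
Solving dM/dt = F₁ − kM with M(0) = M₀ gives M(t) = F₁/k + (M₀ − F₁/k)·e^(−kt).
F₁/k = 148.5/0.0003637 = 408310 Tg N; kt = 0.0003637 × 4550 = 1.655, e^(−kt) = 0.1911.
M(4550) = 408310 + (597200 − 408310) × 0.1911 = 408310 + 36100 = 444410 Tg N.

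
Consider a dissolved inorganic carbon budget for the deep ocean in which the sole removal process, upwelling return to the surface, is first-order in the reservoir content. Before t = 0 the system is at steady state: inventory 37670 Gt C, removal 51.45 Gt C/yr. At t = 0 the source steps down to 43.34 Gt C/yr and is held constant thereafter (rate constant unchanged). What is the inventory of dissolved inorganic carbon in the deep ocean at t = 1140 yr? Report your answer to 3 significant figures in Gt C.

33000 Gt C

The sink rate constant is k = F₀/M₀ = 51.45/37670 = 0.001366 yr⁻¹.
Solving dM/dt = F₁ − kM with M(0) = M₀ gives M(t) = F₁/k + (M₀ − F₁/k)·e^(−kt).
F₁/k = 43.34/0.001366 = 31732 Gt C; kt = 0.001366 × 1140 = 1.557, e^(−kt) = 0.2108.
M(1140) = 31732 + (37670 − 31732) × 0.2108 = 31732 + 1251 = 32984 Gt C.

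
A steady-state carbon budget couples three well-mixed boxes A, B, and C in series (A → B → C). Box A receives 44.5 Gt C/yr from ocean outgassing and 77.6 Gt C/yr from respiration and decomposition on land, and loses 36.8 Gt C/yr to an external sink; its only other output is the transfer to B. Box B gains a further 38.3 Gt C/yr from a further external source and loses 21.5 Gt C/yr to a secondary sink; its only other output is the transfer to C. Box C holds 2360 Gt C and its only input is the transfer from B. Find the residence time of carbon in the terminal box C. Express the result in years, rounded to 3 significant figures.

23.1 yr

Box A: F(A→B) = (44.5 + 77.6) − 36.8 = 85.300 Gt C/yr.
Box B: F(B→C) = (85.300 + 38.3) − 21.5 = 102.10 Gt C/yr.
Box C throughput = its input = 102.10 Gt C/yr; τ = 2360 / 102.10 = 23.11 yr.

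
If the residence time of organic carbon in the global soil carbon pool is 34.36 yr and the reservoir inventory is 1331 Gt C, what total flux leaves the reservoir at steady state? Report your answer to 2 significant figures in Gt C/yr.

F = M / τ = 1331 / 34.36 = 38.74 Gt C/yr.

39 Gt C/yr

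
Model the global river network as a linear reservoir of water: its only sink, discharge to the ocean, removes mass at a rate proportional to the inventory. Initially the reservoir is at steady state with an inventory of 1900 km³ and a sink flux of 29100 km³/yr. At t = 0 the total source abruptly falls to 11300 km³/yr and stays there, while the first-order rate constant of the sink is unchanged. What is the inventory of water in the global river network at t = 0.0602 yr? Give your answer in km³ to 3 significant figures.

The sink rate constant is k = F₀/M₀ = 29100/1900 = 15.32 yr⁻¹.
Solving dM/dt = F₁ − kM with M(0) = M₀ gives M(t) = F₁/k + (M₀ − F₁/k)·e^(−kt).
F₁/k = 11300/15.32 = 737.80 km³; kt = 15.32 × 0.0602 = 0.9220, e^(−kt) = 0.3977.
M(0.0602) = 737.80 + (1900 − 737.80) × 0.3977 = 737.80 + 462.2 = 1200.0 km³.

1200 km³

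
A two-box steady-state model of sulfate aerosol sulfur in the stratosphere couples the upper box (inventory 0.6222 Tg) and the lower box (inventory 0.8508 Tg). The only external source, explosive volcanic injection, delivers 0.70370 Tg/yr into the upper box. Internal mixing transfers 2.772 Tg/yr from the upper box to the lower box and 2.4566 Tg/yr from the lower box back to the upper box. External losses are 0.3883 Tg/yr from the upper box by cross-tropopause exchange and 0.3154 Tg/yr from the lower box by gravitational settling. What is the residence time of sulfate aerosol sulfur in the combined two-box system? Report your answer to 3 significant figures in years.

Residence time in the combined system uses the total inventory and the total *external* removal — internal exchanges between the two boxes cancel.
M_total = 0.6222 + 0.8508 = 1.4730 Tg.
ΣF_external_out = 0.3883 + 0.3154 = 0.70370 Tg/yr.
τ = M_total / ΣF_ext = 1.4730 / 0.70370 = 2.093 yr.

2.09 yr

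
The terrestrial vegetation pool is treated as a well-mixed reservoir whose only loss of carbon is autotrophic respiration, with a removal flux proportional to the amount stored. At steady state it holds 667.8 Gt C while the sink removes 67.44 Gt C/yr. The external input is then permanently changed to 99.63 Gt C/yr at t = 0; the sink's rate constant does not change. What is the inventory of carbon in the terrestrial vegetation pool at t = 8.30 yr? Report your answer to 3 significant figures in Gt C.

τ = M₀/F₀ = 667.8/67.44 = 9.902 yr; rate constant k = 1/τ.
New steady state M_∞ = F₁/k = F₁·τ = 99.63 × 9.902 = 986.55 Gt C.
M(t) = M_∞ + (M₀ − M_∞)·e^(−t/τ); t/τ = 8.30/9.902 = 0.8382, so e^(−t/τ) = 0.4325.
M(t) = 986.55 − 318.7 × 0.4325 = 848.69 Gt C.

849 Gt C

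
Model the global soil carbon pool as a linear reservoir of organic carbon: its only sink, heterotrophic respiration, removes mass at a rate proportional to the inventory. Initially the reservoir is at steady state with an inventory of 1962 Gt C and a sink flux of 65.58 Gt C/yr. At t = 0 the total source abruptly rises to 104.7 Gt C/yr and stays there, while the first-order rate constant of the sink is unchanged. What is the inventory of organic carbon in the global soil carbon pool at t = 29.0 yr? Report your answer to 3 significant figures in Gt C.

2690 Gt C

τ = M₀/F₀ = 1962/65.58 = 29.92 yr; rate constant k = 1/τ.
New steady state M_∞ = F₁/k = F₁·τ = 104.7 × 29.92 = 3132.4 Gt C.
M(t) = M_∞ + (M₀ − M_∞)·e^(−t/τ); t/τ = 29.0/29.92 = 0.9693, so e^(−t/τ) = 0.3793.
M(t) = 3132.4 − 1170 × 0.3793 = 2688.4 Gt C.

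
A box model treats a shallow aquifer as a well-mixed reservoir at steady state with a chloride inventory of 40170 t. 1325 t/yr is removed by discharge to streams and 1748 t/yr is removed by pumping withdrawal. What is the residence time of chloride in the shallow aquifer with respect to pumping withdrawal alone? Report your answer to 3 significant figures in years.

Residence time with respect to a single sink: τ = M / F_sink.
τ = 40170 / 1748 = 22.98 yr.

23.0 yr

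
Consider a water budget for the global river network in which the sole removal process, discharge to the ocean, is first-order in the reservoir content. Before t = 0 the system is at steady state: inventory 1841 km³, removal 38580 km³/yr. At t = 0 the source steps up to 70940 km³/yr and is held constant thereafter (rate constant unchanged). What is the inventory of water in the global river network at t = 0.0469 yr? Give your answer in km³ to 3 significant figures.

τ = M₀/F₀ = 1841/38580 = 0.04772 yr; rate constant k = 1/τ.
New steady state M_∞ = F₁/k = F₁·τ = 70940 × 0.04772 = 3385.2 km³.
M(t) = M_∞ + (M₀ − M_∞)·e^(−t/τ); t/τ = 0.0469/0.04772 = 0.9828, so e^(−t/τ) = 0.3742.
M(t) = 3385.2 − 1544 × 0.3742 = 2807.3 km³.

2810 km³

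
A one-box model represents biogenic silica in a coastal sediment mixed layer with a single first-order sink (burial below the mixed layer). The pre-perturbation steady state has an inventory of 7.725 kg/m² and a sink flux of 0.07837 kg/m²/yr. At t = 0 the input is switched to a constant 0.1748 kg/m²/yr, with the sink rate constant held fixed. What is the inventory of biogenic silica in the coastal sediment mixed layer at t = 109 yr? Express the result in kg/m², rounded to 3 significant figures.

Residence time τ = M₀/F₀ = 98.57 yr. The eventual steady state is M_∞ = M₀·(F₁/F₀) = 7.725 × 0.1748/0.07837 = 17.230 kg/m².
The anomaly ΔM(t) = M(t) − M_∞ decays as ΔM₀·e^(−t/τ) with ΔM₀ = 7.725 − 17.230 = −9.505 kg/m².
At t = 109 yr, e^(−t/τ) = e^(−1.106) = 0.3309, so ΔM = −3.146 kg/m² and M = 17.230 − 3.146 = 14.084 kg/m².

14.1 kg/m²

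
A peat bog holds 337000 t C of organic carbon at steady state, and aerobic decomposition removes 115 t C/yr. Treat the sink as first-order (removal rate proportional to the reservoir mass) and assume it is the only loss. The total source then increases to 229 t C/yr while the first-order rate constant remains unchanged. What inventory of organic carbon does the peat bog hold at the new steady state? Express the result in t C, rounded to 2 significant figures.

Rate constant k = F/M = 115 / 337000 = 0.0003412 yr⁻¹.
At the new steady state, source = k·M_new ⇒ M_new = 229 / 0.0003412 = 671100 t C.
(Equivalently M_new = M × F_new/F_old = 337000 × 229/115.)

670000 t C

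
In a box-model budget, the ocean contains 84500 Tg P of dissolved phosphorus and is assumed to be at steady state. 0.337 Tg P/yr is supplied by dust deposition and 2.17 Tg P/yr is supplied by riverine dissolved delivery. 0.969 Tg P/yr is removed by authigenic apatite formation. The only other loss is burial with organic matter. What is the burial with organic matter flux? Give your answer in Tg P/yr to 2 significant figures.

At steady state ΣF_in = ΣF_out.
ΣF_in = 0.337 + 2.17 = 2.5070 Tg P/yr.
Burial with organic matter flux = ΣF_in − (0.969) = 2.5070 − 0.9690 = 1.538 Tg P/yr.

1.5 Tg P/yr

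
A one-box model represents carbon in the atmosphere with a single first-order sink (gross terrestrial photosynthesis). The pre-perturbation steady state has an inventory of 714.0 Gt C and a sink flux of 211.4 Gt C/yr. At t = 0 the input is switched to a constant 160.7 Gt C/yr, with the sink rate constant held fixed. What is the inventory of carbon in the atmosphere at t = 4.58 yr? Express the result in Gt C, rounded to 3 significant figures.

587 Gt C

The sink rate constant is k = F₀/M₀ = 211.4/714.0 = 0.2961 yr⁻¹.
Solving dM/dt = F₁ − kM with M(0) = M₀ gives M(t) = F₁/k + (M₀ − F₁/k)·e^(−kt).
F₁/k = 160.7/0.2961 = 542.76 Gt C; kt = 0.2961 × 4.58 = 1.356, e^(−kt) = 0.2577.
M(4.58) = 542.76 + (714.0 − 542.76) × 0.2577 = 542.76 + 44.12 = 586.89 Gt C.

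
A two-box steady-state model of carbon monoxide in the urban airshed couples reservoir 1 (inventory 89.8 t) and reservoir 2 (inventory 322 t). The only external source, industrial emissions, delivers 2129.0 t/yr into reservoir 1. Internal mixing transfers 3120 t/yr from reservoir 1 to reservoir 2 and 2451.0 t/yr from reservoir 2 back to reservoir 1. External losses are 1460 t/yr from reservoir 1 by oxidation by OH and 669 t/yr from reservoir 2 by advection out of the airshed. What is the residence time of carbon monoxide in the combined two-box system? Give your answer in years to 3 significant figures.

Residence time in the combined system uses the total inventory and the total *external* removal — internal exchanges between the two boxes cancel.
M_total = 89.8 + 322 = 411.80 t.
ΣF_external_out = 1460 + 669 = 2129.0 t/yr.
τ = M_total / ΣF_ext = 411.80 / 2129.0 = 0.1934 yr.

0.193 yr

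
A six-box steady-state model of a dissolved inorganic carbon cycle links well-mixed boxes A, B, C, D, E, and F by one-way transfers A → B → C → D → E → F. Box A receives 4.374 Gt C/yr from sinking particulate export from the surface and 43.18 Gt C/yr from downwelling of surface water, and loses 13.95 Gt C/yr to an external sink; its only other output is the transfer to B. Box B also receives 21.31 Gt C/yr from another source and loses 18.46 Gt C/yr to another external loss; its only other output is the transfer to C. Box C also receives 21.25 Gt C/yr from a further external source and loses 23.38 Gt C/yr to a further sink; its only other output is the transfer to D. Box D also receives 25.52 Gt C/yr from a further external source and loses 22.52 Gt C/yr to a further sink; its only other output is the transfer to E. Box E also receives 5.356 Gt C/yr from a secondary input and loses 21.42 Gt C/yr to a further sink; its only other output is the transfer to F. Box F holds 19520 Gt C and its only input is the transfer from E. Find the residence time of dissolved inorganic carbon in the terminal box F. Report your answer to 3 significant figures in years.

918 yr

Box A: F(A→B) = (4.374 + 43.18) − 13.95 = 33.604 Gt C/yr.
Box B: F(B→C) = (33.604 + 21.31) − 18.46 = 36.454 Gt C/yr.
Box C: F(C→D) = (36.454 + 21.25) − 23.38 = 34.324 Gt C/yr.
Box D: F(D→E) = (34.324 + 25.52) − 22.52 = 37.324 Gt C/yr.
Box E: F(E→F) = (37.324 + 5.356) − 21.42 = 21.260 Gt C/yr.
Box F throughput = its input = 21.260 Gt C/yr; τ = 19520 / 21.260 = 918.2 yr.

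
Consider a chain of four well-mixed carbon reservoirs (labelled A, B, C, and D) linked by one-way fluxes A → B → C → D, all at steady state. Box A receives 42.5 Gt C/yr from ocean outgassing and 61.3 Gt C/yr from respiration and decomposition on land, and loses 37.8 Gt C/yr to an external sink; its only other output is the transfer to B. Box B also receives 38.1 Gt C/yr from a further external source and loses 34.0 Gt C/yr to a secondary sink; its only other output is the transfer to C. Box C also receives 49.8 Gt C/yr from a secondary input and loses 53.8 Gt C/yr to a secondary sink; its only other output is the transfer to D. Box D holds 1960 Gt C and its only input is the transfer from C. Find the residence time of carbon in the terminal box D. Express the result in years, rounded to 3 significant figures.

Box A: F(A→B) = (42.5 + 61.3) − 37.8 = 66.000 Gt C/yr.
Box B: F(B→C) = (66.000 + 38.1) − 34.0 = 70.100 Gt C/yr.
Box C: F(C→D) = (70.100 + 49.8) − 53.8 = 66.100 Gt C/yr.
Box D throughput = its input = 66.100 Gt C/yr; τ = 1960 / 66.100 = 29.65 yr.

29.7 yr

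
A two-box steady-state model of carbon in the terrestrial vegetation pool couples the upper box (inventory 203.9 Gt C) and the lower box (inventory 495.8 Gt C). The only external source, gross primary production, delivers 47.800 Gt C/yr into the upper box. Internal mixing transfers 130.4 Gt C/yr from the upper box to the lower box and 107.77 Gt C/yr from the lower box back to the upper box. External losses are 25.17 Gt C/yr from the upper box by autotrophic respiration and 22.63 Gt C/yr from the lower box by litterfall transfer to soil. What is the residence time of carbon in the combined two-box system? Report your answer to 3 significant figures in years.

Treat the two boxes together as one reservoir: the mixing fluxes between them are internal recycling, so τ = ΣM / Σ(external losses).
M_total = 203.9 + 495.8 = 699.70 Gt C.
ΣF_external_out = 25.17 + 22.63 = 47.800 Gt C/yr.
τ = M_total / ΣF_ext = 699.70 / 47.800 = 14.64 yr.

14.6 yr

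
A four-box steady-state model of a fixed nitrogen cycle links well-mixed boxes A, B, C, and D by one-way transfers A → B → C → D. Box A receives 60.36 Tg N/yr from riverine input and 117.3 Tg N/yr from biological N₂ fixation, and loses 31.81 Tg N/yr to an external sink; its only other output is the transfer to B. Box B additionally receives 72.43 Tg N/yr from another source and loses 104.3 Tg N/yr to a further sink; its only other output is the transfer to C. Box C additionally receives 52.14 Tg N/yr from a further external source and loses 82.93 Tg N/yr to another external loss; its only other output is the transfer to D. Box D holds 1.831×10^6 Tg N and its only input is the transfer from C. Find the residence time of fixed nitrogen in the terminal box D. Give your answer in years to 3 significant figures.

Box A: F(A→B) = (60.36 + 117.3) − 31.81 = 145.85 Tg N/yr.
Box B: F(B→C) = (145.85 + 72.43) − 104.3 = 113.98 Tg N/yr.
Box C: F(C→D) = (113.98 + 52.14) − 82.93 = 83.190 Tg N/yr.
Box D throughput = its input = 83.190 Tg N/yr; τ = 1.831×10^6 / 83.190 = 22010 yr.

22000 yr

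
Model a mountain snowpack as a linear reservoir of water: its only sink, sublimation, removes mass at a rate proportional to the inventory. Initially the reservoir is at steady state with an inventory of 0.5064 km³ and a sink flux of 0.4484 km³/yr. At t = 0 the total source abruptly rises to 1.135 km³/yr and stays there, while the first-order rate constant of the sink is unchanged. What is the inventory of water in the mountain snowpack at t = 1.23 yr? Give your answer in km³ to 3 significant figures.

Residence time τ = M₀/F₀ = 1.129 yr. The eventual steady state is M_∞ = M₀·(F₁/F₀) = 0.5064 × 1.135/0.4484 = 1.2818 km³.
The anomaly ΔM(t) = M(t) − M_∞ decays as ΔM₀·e^(−t/τ) with ΔM₀ = 0.5064 − 1.2818 = −0.7754 km³.
At t = 1.23 yr, e^(−t/τ) = e^(−1.089) = 0.3365, so ΔM = −0.2609 km³ and M = 1.2818 − 0.2609 = 1.0209 km³.

1.02 km³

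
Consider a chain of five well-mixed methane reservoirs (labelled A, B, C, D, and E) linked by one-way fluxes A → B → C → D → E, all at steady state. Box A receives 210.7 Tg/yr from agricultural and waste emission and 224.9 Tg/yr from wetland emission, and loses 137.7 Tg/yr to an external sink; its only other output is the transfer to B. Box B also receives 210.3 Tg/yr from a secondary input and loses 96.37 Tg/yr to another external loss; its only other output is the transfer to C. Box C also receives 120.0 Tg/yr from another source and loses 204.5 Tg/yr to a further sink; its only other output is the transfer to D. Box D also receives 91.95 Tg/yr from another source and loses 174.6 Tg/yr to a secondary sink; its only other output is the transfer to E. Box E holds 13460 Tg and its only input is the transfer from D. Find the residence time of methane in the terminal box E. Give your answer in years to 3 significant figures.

55.0 yr

Box A: F(A→B) = (210.7 + 224.9) − 137.7 = 297.90 Tg/yr.
Box B: F(B→C) = (297.90 + 210.3) − 96.37 = 411.83 Tg/yr.
Box C: F(C→D) = (411.83 + 120.0) − 204.5 = 327.33 Tg/yr.
Box D: F(D→E) = (327.33 + 91.95) − 174.6 = 244.68 Tg/yr.
Box E throughput = its input = 244.68 Tg/yr; τ = 13460 / 244.68 = 55.01 yr.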